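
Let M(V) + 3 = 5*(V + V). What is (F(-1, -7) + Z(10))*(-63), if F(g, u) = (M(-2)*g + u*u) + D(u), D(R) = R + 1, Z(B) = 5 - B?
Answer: -3843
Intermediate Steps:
D(R) = 1 + R
M(V) = -3 + 10*V (M(V) = -3 + 5*(V + V) = -3 + 5*(2*V) = -3 + 10*V)
F(g, u) = 1 + u + u**2 - 23*g (F(g, u) = ((-3 + 10*(-2))*g + u*u) + (1 + u) = ((-3 - 20)*g + u**2) + (1 + u) = (-23*g + u**2) + (1 + u) = (u**2 - 23*g) + (1 + u) = 1 + u + u**2 - 23*g)
(F(-1, -7) + Z(10))*(-63) = ((1 - 7 + (-7)**2 - 23*(-1)) + (5 - 1*10))*(-63) = ((1 - 7 + 49 + 23) + (5 - 10))*(-63) = (66 - 5)*(-63) = 61*(-63) = -3843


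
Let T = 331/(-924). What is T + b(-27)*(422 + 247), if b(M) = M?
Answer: -16690543/924 ≈ -18063.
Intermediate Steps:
T = -331/924 (T = 331*(-1/924) = -331/924 ≈ -0.35822)
T + b(-27)*(422 + 247) = -331/924 - 27*(422 + 247) = -331/924 - 27*669 = -331/924 - 18063 = -16690543/924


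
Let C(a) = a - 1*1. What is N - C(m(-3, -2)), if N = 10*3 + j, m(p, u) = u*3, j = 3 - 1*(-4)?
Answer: 44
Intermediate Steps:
j = 7 (j = 3 + 4 = 7)
m(p, u) = 3*u
C(a) = -1 + a (C(a) = a - 1 = -1 + a)
N = 37 (N = 10*3 + 7 = 30 + 7 = 37)
N - C(m(-3, -2)) = 37 - (-1 + 3*(-2)) = 37 - (-1 - 6) = 37 - 1*(-7) = 37 + 7 = 44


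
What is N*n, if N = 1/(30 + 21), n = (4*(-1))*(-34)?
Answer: 8/3 ≈ 2.6667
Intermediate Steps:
n = 136 (n = -4*(-34) = 136)
N = 1/51 ≈ 0.019608
N*n = (1/51)*136 = 8/3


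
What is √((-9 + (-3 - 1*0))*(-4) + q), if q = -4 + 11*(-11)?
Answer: I*√77 ≈ 8.775*I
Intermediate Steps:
q = -125 (q = -4 - 121 = -125)
√((-9 + (-3 - 1*0))*(-4) + q) = √((-9 + (-3 - 1*0))*(-4) - 125) = √((-9 + (-3 + 0))*(-4) - 125) = √((-9 - 3)*(-4) - 125) = √(-12*(-4) - 125) = √(48 - 125) = √(-77) = I*√77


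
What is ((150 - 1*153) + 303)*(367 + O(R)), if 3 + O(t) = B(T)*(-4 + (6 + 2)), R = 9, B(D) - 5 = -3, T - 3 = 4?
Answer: 111600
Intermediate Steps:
T = 7 (T = 3 + 4 = 7)
B(D) = 2 (B(D) = 5 - 3 = 2)
O(t) = 5 (O(t) = -3 + 2*(-4 + (6 + 2)) = -3 + 2*(-4 + 8) = -3 + 2*4 = -3 + 8 = 5)
((150 - 1*153) + 303)*(367 + O(R)) = ((150 - 1*153) + 303)*(367 + 5) = ((150 - 153) + 303)*372 = (-3 + 303)*372 = 300*372 = 111600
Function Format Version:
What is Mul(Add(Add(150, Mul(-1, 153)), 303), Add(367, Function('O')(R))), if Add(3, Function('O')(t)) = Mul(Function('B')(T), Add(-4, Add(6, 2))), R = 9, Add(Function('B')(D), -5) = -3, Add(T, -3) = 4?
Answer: 111600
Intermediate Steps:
T = 7 (T = Add(3, 4) = 7)
Function('B')(D) = 2 (Function('B')(D) = Add(5, -3) = 2)
Function('O')(t) = 5 (Function('O')(t) = Add(-3, Mul(2, Add(-4, Add(6, 2)))) = Add(-3, Mul(2, Add(-4, 8))) = Add(-3, Mul(2, 4)) = Add(-3, 8) = 5)
Mul(Add(Add(150, Mul(-1, 153)), 303), Add(367, Function('O')(R))) = Mul(Add(Add(150, Mul(-1, 153)), 303), Add(367, 5)) = Mul(Add(Add(150, -153), 303), 372) = Mul(Add(-3, 303), 372) = Mul(300, 372) = 111600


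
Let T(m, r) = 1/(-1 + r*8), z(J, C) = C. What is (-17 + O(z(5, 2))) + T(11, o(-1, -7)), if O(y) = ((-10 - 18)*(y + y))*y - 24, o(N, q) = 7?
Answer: -14574/55 ≈ -264.98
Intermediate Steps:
O(y) = -24 - 56*y² (O(y) = (-56*y)*y - 24 = -56*y² - 24 = -24 - 56*y²)
T(m, r) = 1/(-1 + 8*r)
(-17 + O(z(5, 2))) + T(11, o(-1, -7)) = (-17 + (-24 - 56*2²)) + 1/(-1 + 8*7) = (-17 + (-24 - 56*4)) + 1/(-1 + 56) = (-17 + (-24 - 224)) + 1/55 = (-17 - 248) + 1/55 = -265 + 1/55 = -14574/55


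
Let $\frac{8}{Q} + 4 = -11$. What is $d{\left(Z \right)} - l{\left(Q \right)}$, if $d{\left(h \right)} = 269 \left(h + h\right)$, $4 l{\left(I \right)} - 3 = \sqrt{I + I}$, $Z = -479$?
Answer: $- \frac{1030811}{4} - \frac{i \sqrt{15}}{15} \approx -2.577 \cdot 10^{5} - 0.2582 i$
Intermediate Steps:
$Q = - \frac{8}{15}$ ($Q = \frac{8}{-4 - 11} = \frac{8}{-15} = 8 \left(- \frac{1}{15}\right) = - \frac{8}{15} \approx -0.53333$)
$l{\left(I \right)} = \frac{3}{4} + \frac{\sqrt{2} \sqrt{I}}{4}$ ($l{\left(I \right)} = \frac{3}{4} + \frac{\sqrt{I + I}}{4} = \frac{3}{4} + \frac{\sqrt{2 I}}{4} = \frac{3}{4} + \frac{\sqrt{2} \sqrt{I}}{4}$)
$d{\left(h \right)} = 538 h$ ($d{\left(h \right)} = 269 \cdot 2 h = 538 h$)
$d{\left(Z \right)} - l{\left(Q \right)} = 538 \left(-479\right) - \left(\frac{3}{4} + \frac{\sqrt{2} \sqrt{- \frac{8}{15}}}{4}\right) = -257702 - \left(\frac{3}{4} + \frac{\sqrt{2} \frac{2 i \sqrt{30}}{15}}{4}\right) = -257702 - \left(\frac{3}{4} + \frac{i \sqrt{15}}{15}\right) = - \frac{1030811}{4} - \frac{i \sqrt{15}}{15}$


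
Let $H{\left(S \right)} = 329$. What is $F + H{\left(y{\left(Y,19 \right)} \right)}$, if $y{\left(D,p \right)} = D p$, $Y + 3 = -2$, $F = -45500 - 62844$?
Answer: $-108015$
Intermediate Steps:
$F = -108344$
$Y = -5$ ($Y = -3 - 2 = -5$)
$F + H{\left(y{\left(Y,19 \right)} \right)} = -108344 + 329 = -108015$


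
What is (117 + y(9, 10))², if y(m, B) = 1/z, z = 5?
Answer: 343396/25 ≈ 13736.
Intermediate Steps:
y(m, B) = ⅕ (y(m, B) = 1/5 = ⅕)
(117 + y(9, 10))² = (117 + ⅕)² = (586/5)² = 343396/25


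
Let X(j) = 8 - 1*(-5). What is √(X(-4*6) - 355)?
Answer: 3*I*√38 ≈ 18.493*I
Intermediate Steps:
X(j) = 13 (X(j) = 8 + 5 = 13)
√(X(-4*6) - 355) = √(13 - 355) = √(-342) = 3*I*√38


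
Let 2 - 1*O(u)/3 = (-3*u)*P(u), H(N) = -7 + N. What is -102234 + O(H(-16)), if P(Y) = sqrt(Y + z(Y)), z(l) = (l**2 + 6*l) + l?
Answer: -102228 - 207*sqrt(345) ≈ -1.0607e+5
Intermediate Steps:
z(l) = l**2 + 7*l
P(Y) = sqrt(Y + Y*(7 + Y))
O(u) = 6 + 9*u*sqrt(u*(8 + u)) (O(u) = 6 - 3*(-3*u)*sqrt(u*(8 + u)) = 6 - (-9)*u*sqrt(u*(8 + u)) = 6 + 9*u*sqrt(u*(8 + u)))
-102234 + O(H(-16)) = -102234 + (6 + 9*(-7 - 16)*sqrt((-7 - 16)*(8 + (-7 - 16)))) = -102234 + (6 + 9*(-23)*sqrt(-23*(8 - 23))) = -102234 + (6 + 9*(-23)*sqrt(-23*(-15))) = -102234 + (6 + 9*(-23)*sqrt(345)) = -102234 + (6 - 207*sqrt(345)) = -102228 - 207*sqrt(345)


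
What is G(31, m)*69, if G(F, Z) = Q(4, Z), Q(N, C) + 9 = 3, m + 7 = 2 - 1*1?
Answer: -414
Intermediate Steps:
m = -6 (m = -7 + (2 - 1*1) = -7 + (2 - 1) = -7 + 1 = -6)
Q(N, C) = -6 (Q(N, C) = -9 + 3 = -6)
G(F, Z) = -6
G(31, m)*69 = -6*69 = -414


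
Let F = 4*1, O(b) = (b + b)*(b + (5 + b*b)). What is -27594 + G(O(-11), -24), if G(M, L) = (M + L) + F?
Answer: -30144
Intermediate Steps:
O(b) = 2*b*(5 + b + b**2) (O(b) = (2*b)*(b + (5 + b**2)) = (2*b)*(5 + b + b**2) = 2*b*(5 + b + b**2))
F = 4
G(M, L) = 4 + L + M (G(M, L) = (M + L) + 4 = (L + M) + 4 = 4 + L + M)
-27594 + G(O(-11), -24) = -27594 + (4 - 24 + 2*(-11)*(5 - 11 + (-11)**2)) = -27594 + (4 - 24 + 2*(-11)*(5 - 11 + 121)) = -27594 + (4 - 24 + 2*(-11)*115) = -27594 + (4 - 24 - 2530) = -27594 - 2550 = -30144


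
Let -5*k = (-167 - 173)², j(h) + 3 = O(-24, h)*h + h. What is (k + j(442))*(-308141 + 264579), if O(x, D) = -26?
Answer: 1488644226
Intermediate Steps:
j(h) = -3 - 25*h (j(h) = -3 + (-26*h + h) = -3 - 25*h)
k = -23120 (k = -(-167 - 173)²/5 = -⅕*(-340)² = -⅕*115600 = -23120)
(k + j(442))*(-308141 + 264579) = (-23120 + (-3 - 25*442))*(-308141 + 264579) = (-23120 + (-3 - 11050))*(-43562) = (-23120 - 11053)*(-43562) = -34173*(-43562) = 1488644226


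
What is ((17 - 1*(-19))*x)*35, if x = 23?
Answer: 28980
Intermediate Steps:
((17 - 1*(-19))*x)*35 = ((17 - 1*(-19))*23)*35 = ((17 + 19)*23)*35 = (36*23)*35 = 828*35 = 28980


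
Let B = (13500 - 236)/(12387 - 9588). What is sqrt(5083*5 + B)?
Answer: sqrt(22127603039)/933 ≈ 159.44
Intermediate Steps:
B = 13264/2799 ≈ 4.7388
sqrt(5083*5 + B) = sqrt(5083*5 + 13264/2799) = sqrt(25415 + 13264/2799) = sqrt(71149849/2799) = sqrt(22127603039)/933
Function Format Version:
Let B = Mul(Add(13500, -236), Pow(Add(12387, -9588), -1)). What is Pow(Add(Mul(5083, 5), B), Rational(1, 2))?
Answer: Mul(Rational(1, 933), Pow(22127603039, Rational(1, 2))) ≈ 159.44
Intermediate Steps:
B = Rational(13264, 2799) (B = Mul(13264, Pow(2799, -1)) = Mul(13264, Rational(1, 2799)) = Rational(13264, 2799) ≈ 4.7388)
Pow(Add(Mul(5083, 5), B), Rational(1, 2)) = Pow(Add(Mul(5083, 5), Rational(13264, 2799)), Rational(1, 2)) = Pow(Add(25415, Rational(13264, 2799)), Rational(1, 2)) = Pow(Rational(71149849, 2799), Rational(1, 2)) = Mul(Rational(1, 933), Pow(22127603039, Rational(1, 2)))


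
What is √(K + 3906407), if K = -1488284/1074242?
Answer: √1126993990897687705/537121 ≈ 1976.5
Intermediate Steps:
K = -744142/537121 (K = -1488284*1/1074242 = -744142/537121 ≈ -1.3854)
√(K + 3906407) = √(-744142/537121 + 3906407) = √(2098212490105/537121) = √1126993990897687705/537121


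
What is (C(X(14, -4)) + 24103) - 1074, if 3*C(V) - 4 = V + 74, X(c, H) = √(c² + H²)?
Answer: 23055 + 2*√53/3 ≈ 23060.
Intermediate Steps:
X(c, H) = √(H² + c²)
C(V) = 26 + V/3 (C(V) = 4/3 + (V + 74)/3 = 4/3 + (74 + V)/3 = 4/3 + (74/3 + V/3) = 26 + V/3)
(C(X(14, -4)) + 24103) - 1074 = ((26 + √((-4)² + 14²)/3) + 24103) - 1074 = ((26 + √(16 + 196)/3) + 24103) - 1074 = ((26 + √212/3) + 24103) - 1074 = ((26 + (2*√53)/3) + 24103) - 1074 = ((26 + 2*√53/3) + 24103) - 1074 = (24129 + 2*√53/3) - 1074 = 23055 + 2*√53/3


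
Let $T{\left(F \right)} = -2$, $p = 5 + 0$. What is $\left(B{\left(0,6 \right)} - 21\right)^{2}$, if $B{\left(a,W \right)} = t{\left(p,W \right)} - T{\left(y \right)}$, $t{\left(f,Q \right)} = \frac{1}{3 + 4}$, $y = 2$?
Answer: $\frac{17424}{49} \approx 355.59$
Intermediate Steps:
$p = 5$
$t{\left(f,Q \right)} = \frac{1}{7}$
$B{\left(a,W \right)} = \frac{15}{7}$ ($B{\left(a,W \right)} = \frac{1}{7} - -2 = \frac{1}{7} + 2 = \frac{15}{7}$)
$\left(B{\left(0,6 \right)} - 21\right)^{2} = \left(\frac{15}{7} - 21\right)^{2} = \left(- \frac{132}{7}\right)^{2} = \frac{17424}{49}$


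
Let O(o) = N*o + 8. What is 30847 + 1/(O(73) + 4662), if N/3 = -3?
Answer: 123789012/4013 ≈ 30847.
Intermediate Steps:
N = -9 (N = 3*(-3) = -9)
O(o) = 8 - 9*o (O(o) = -9*o + 8 = 8 - 9*o)
30847 + 1/(O(73) + 4662) = 30847 + 1/((8 - 9*73) + 4662) = 30847 + 1/((8 - 657) + 4662) = 30847 + 1/(-649 + 4662) = 30847 + 1/4013 = 123789012/4013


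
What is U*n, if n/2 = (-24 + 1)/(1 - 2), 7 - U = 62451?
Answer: -2872424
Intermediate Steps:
U = -62444 (U = 7 - 1*62451 = 7 - 62451 = -62444)
n = 46 (n = 2*((-24 + 1)/(1 - 2)) = 2*(-23/(-1)) = 2*(-23*(-1)) = 2*23 = 46)
U*n = -62444*46 = -2872424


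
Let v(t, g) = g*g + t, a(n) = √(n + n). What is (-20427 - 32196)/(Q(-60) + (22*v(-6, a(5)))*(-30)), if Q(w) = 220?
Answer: 52623/2420 ≈ 21.745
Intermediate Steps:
a(n) = √2*√n (a(n) = √(2*n) = √2*√n)
v(t, g) = t + g² (v(t, g) = g² + t = t + g²)
(-20427 - 32196)/(Q(-60) + (22*v(-6, a(5)))*(-30)) = (-20427 - 32196)/(220 + (22*(-6 + (√2*√5)²))*(-30)) = -52623/(220 + (22*(-6 + (√10)²))*(-30)) = -52623/(220 + (22*(-6 + 10))*(-30)) = -52623/(220 + (22*4)*(-30)) = -52623/(220 + 88*(-30)) = -52623/(220 - 2640) = -52623/(-2420) = -52623*(-1/2420) = 52623/2420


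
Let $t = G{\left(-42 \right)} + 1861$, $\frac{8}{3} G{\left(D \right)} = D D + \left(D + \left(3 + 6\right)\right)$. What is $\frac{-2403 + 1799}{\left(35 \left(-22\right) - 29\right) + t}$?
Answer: $- \frac{4832}{13689} \approx -0.35298$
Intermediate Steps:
$G{\left(D \right)} = \frac{27}{8} + \frac{3 D}{8} + \frac{3 D^{2}}{8}$ ($G{\left(D \right)} = \frac{3 \left(D D + \left(D + \left(3 + 6\right)\right)\right)}{8} = \frac{3 \left(D^{2} + \left(D + 9\right)\right)}{8} = \frac{3 \left(D^{2} + \left(9 + D\right)\right)}{8} = \frac{3 \left(9 + D + D^{2}\right)}{8} = \frac{27}{8} + \frac{3 D}{8} + \frac{3 D^{2}}{8}$)
$t = \frac{20081}{8}$ ($t = \left(\frac{27}{8} + \frac{3}{8} \left(-42\right) + \frac{3 \left(-42\right)^{2}}{8}\right) + 1861 = \left(\frac{27}{8} - \frac{63}{4} + \frac{3}{8} \cdot 1764\right) + 1861 = \left(\frac{27}{8} - \frac{63}{4} + \frac{1323}{2}\right) + 1861 = \frac{5193}{8} + 1861 = \frac{20081}{8} \approx 2510.1$)
$\frac{-2403 + 1799}{\left(35 \left(-22\right) - 29\right) + t} = \frac{-2403 + 1799}{\left(35 \left(-22\right) - 29\right) + \frac{20081}{8}} = - \frac{604}{\left(-770 - 29\right) + \frac{20081}{8}} = - \frac{604}{-799 + \frac{20081}{8}} = - \frac{604}{\frac{13689}{8}} = \left(-604\right) \frac{8}{13689} = - \frac{4832}{13689}$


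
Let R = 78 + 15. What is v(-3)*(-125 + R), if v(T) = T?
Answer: 96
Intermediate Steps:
R = 93
v(-3)*(-125 + R) = -3*(-125 + 93) = -3*(-32) = 96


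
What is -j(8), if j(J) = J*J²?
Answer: -512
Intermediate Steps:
j(J) = J³
-j(8) = -1*8³ = -1*512 = -512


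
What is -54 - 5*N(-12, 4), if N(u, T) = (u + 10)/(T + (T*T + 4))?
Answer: -643/12 ≈ -53.583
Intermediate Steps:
N(u, T) = (10 + u)/(4 + T + T²) (N(u, T) = (10 + u)/(T + (T² + 4)) = (10 + u)/(T + (4 + T²)) = (10 + u)/(4 + T + T²))
-54 - 5*N(-12, 4) = -54 - 5*(10 - 12)/(4 + 4 + 4²) = -54 - 5*(-2)/(4 + 4 + 16) = -54 - 5*(-2)/24 = -54 - 5*(-1/12) = -54 + 5/12 = -643/12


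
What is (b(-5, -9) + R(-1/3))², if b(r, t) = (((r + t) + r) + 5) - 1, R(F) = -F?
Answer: 1936/9 ≈ 215.11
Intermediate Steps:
b(r, t) = 4 + t + 2*r (b(r, t) = ((t + 2*r) + 5) - 1 = (5 + t + 2*r) - 1 = 4 + t + 2*r)
(b(-5, -9) + R(-1/3))² = ((4 - 9 + 2*(-5)) - (-1)/3)² = ((4 - 9 - 10) - (-1)/3)² = (-15 - 1*(-⅓))² = (-15 + ⅓)² = (-44/3)² = 1936/9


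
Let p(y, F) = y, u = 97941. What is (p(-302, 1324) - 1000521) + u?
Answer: -902882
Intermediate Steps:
(p(-302, 1324) - 1000521) + u = (-302 - 1000521) + 97941 = -1000823 + 97941 = -902882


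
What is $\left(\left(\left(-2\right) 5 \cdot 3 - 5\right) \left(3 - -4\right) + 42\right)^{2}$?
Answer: $41209$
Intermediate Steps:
$\left(\left(\left(-2\right) 5 \cdot 3 - 5\right) \left(3 - -4\right) + 42\right)^{2} = \left(\left(\left(-10\right) 3 - 5\right) \left(3 + 4\right) + 42\right)^{2} = \left(\left(-30 - 5\right) 7 + 42\right)^{2} = \left(\left(-35\right) 7 + 42\right)^{2} = \left(-245 + 42\right)^{2} = \left(-203\right)^{2} = 41209$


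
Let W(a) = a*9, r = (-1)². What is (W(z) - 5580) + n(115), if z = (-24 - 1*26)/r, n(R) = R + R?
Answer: -5800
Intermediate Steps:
r = 1
n(R) = 2*R
z = -50 (z = (-24 - 1*26)/1 = (-24 - 26)*1 = -50*1 = -50)
W(a) = 9*a
(W(z) - 5580) + n(115) = (9*(-50) - 5580) + 2*115 = (-450 - 5580) + 230 = -6030 + 230 = -5800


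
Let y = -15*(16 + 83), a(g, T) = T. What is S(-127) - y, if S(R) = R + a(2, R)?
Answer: 1231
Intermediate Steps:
y = -1485 (y = -15*99 = -1485)
S(R) = 2*R (S(R) = R + R = 2*R)
S(-127) - y = 2*(-127) - 1*(-1485) = -254 + 1485 = 1231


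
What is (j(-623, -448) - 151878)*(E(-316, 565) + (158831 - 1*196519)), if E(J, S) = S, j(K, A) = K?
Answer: 5661294623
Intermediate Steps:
(j(-623, -448) - 151878)*(E(-316, 565) + (158831 - 1*196519)) = (-623 - 151878)*(565 + (158831 - 1*196519)) = -152501*(565 + (158831 - 196519)) = -152501*(565 - 37688) = -152501*(-37123) = 5661294623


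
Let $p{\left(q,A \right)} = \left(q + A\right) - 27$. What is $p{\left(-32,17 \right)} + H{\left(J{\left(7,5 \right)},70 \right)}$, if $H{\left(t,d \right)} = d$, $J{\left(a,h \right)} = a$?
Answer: $28$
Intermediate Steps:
$p{\left(q,A \right)} = -27 + A + q$ ($p{\left(q,A \right)} = \left(A + q\right) - 27 = -27 + A + q$)
$p{\left(-32,17 \right)} + H{\left(J{\left(7,5 \right)},70 \right)} = \left(-27 + 17 - 32\right) + 70 = -42 + 70 = 28$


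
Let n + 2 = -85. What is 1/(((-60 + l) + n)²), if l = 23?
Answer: 1/15376 ≈ 6.5036e-5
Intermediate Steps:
n = -87 (n = -2 - 85 = -87)
1/(((-60 + l) + n)²) = 1/(((-60 + 23) - 87)²) = 1/((-37 - 87)²) = 1/((-124)²) = 1/15376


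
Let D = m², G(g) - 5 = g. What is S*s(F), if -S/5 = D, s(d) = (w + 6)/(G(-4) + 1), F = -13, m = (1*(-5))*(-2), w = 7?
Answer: -3250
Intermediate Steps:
G(g) = 5 + g
m = 10 (m = -5*(-2) = 10)
s(d) = 13/2 (s(d) = (7 + 6)/((5 - 4) + 1) = 13/(1 + 1) = 13/2)
D = 100 (D = 10² = 100)
S = -500 (S = -5*100 = -500)
S*s(F) = -500*13/2 = -3250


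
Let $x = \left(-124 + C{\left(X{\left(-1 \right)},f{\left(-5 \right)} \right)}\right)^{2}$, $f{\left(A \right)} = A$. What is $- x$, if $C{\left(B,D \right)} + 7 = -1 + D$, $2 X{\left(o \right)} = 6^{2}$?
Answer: $-18769$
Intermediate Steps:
$X{\left(o \right)} = 18$ ($X{\left(o \right)} = \frac{6^{2}}{2} = \frac{1}{2} \cdot 36 = 18$)
$C{\left(B,D \right)} = -8 + D$ ($C{\left(B,D \right)} = -7 + \left(-1 + D\right) = -8 + D$)
$x = 18769$ ($x = \left(-124 - 13\right)^{2} = \left(-137\right)^{2} = 18769$)
$- x = \left(-1\right) 18769 = -18769$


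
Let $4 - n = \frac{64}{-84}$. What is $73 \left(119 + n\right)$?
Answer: $\frac{189727}{21} \approx 9034.6$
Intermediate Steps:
$n = \frac{100}{21}$ ($n = 4 - \frac{64}{-84} = 4 - 64 \left(- \frac{1}{84}\right) = 4 - - \frac{16}{21} = 4 + \frac{16}{21} = \frac{100}{21} \approx 4.7619$)
$73 \left(119 + n\right) = 73 \left(119 + \frac{100}{21}\right) = 73 \cdot \frac{2599}{21} = \frac{189727}{21}$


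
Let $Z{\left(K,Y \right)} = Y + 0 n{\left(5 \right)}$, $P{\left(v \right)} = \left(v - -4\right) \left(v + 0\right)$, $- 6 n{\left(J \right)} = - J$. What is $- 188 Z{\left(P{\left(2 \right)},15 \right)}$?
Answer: $-2820$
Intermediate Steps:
$n{\left(J \right)} = \frac{J}{6}$ ($n{\left(J \right)} = - \frac{\left(-1\right) J}{6} = \frac{J}{6}$)
$P{\left(v \right)} = v \left(4 + v\right)$ ($P{\left(v \right)} = \left(v + 4\right) v = \left(4 + v\right) v = v \left(4 + v\right)$)
$Z{\left(K,Y \right)} = Y$ ($Z{\left(K,Y \right)} = Y + 0 \cdot \frac{1}{6} \cdot 5 = Y + 0 \cdot \frac{5}{6} = Y + 0 = Y$)
$- 188 Z{\left(P{\left(2 \right)},15 \right)} = \left(-188\right) 15 = -2820$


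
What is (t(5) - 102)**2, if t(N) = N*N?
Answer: 5929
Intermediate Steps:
t(N) = N**2
(t(5) - 102)**2 = (5**2 - 102)**2 = (25 - 102)**2 = (-77)**2 = 5929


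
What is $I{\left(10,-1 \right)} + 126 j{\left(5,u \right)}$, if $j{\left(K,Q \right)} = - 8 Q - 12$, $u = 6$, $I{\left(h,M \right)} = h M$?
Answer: $-7570$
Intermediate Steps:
$I{\left(h,M \right)} = M h$
$j{\left(K,Q \right)} = -12 - 8 Q$
$I{\left(10,-1 \right)} + 126 j{\left(5,u \right)} = \left(-1\right) 10 + 126 \left(-12 - 48\right) = -10 + 126 \left(-12 - 48\right) = -10 + 126 \left(-60\right) = -10 - 7560 = -7570$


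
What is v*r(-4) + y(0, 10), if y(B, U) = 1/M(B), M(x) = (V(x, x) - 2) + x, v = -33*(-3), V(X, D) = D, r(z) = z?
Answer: -793/2 ≈ -396.50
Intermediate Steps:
v = 99
M(x) = -2 + 2*x (M(x) = (x - 2) + x = (-2 + x) + x = -2 + 2*x)
y(B, U) = 1/(-2 + 2*B)
v*r(-4) + y(0, 10) = 99*(-4) + 1/(2*(-1 + 0)) = -396 + (1/2)/(-1) = -396 + (1/2)*(-1) = -396 - 1/2 = -793/2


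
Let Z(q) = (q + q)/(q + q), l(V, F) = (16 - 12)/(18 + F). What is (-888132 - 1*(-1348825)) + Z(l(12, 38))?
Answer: 460694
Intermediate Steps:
l(V, F) = 4/(18 + F)
Z(q) = 1 (Z(q) = (2*q)/((2*q)) = (2*q)*(1/(2*q)) = 1)
(-888132 - 1*(-1348825)) + Z(l(12, 38)) = (-888132 - 1*(-1348825)) + 1 = (-888132 + 1348825) + 1 = 460693 + 1 = 460694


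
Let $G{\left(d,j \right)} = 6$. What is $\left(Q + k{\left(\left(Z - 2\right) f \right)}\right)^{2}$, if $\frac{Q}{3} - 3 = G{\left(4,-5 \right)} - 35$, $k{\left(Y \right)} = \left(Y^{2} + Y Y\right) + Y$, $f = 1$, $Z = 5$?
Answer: $3249$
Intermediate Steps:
$k{\left(Y \right)} = Y + 2 Y^{2}$ ($k{\left(Y \right)} = \left(Y^{2} + Y^{2}\right) + Y = 2 Y^{2} + Y = Y + 2 Y^{2}$)
$Q = -78$ ($Q = 9 + 3 \left(6 - 35\right) = 9 + 3 \left(-29\right) = 9 - 87 = -78$)
$\left(Q + k{\left(\left(Z - 2\right) f \right)}\right)^{2} = \left(-78 + \left(5 - 2\right) 1 \left(1 + 2 \left(5 - 2\right) 1\right)\right)^{2} = \left(-78 + 3 \cdot 1 \left(1 + 2 \cdot 3 \cdot 1\right)\right)^{2} = \left(-78 + 3 \left(1 + 2 \cdot 3\right)\right)^{2} = \left(-78 + 3 \left(1 + 6\right)\right)^{2} = \left(-78 + 3 \cdot 7\right)^{2} = \left(-78 + 21\right)^{2} = \left(-57\right)^{2} = 3249$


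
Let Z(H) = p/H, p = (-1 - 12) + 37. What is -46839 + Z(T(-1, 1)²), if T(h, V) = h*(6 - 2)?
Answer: -93675/2 ≈ -46838.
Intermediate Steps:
p = 24 (p = -13 + 37 = 24)
T(h, V) = 4*h (T(h, V) = h*4 = 4*h)
Z(H) = 24/H
-46839 + Z(T(-1, 1)²) = -46839 + 24/((4*(-1))²) = -46839 + 24/((-4)²) = -46839 + 24/16 = -46839 + 24*(1/16) = -46839 + 3/2 = -93675/2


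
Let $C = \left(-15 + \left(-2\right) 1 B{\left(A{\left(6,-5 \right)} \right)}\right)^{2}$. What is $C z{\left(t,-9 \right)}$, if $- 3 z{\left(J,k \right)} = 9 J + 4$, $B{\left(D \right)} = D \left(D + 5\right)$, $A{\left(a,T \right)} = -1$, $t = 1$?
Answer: $- \frac{637}{3} \approx -212.33$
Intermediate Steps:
$B{\left(D \right)} = D \left(5 + D\right)$
$z{\left(J,k \right)} = - \frac{4}{3} - 3 J$ ($z{\left(J,k \right)} = - \frac{9 J + 4}{3} = - \frac{4 + 9 J}{3} = - \frac{4}{3} - 3 J$)
$C = 49$ ($C = \left(-15 + \left(-2\right) 1 \left(- (5 - 1)\right)\right)^{2} = \left(-15 - 2 \left(\left(-1\right) 4\right)\right)^{2} = \left(-15 - -8\right)^{2} = \left(-15 + 8\right)^{2} = \left(-7\right)^{2} = 49$)
$C z{\left(t,-9 \right)} = 49 \left(- \frac{4}{3} - 3\right) = 49 \left(- \frac{13}{3}\right) = - \frac{637}{3}$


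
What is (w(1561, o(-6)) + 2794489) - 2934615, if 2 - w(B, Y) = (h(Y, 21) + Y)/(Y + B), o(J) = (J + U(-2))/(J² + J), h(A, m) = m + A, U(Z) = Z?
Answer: -3280443271/23411 ≈ -1.4012e+5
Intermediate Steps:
h(A, m) = A + m
o(J) = (-2 + J)/(J + J²) (o(J) = (J - 2)/(J² + J) = (-2 + J)/(J + J²))
w(B, Y) = 2 - (21 + 2*Y)/(B + Y) (w(B, Y) = 2 - ((Y + 21) + Y)/(Y + B) = 2 - ((21 + Y) + Y)/(B + Y) = 2 - (21 + 2*Y)/(B + Y))
(w(1561, o(-6)) + 2794489) - 2934615 = ((-21 + 2*1561)/(1561 + (-2 - 6)/((-6)*(1 - 6))) + 2794489) - 2934615 = ((-21 + 3122)/(1561 - ⅙*(-8)/(-5)) + 2794489) - 2934615 = (3101/(1561 - ⅙*(-⅕)*(-8)) + 2794489) - 2934615 = (3101/(1561 - 4/15) + 2794489) - 2934615 = (3101/(23411/15) + 2794489) - 2934615 = ((15/23411)*3101 + 2794489) - 2934615 = (46515/23411 + 2794489) - 2934615 = 65421828494/23411 - 2934615 = -3280443271/23411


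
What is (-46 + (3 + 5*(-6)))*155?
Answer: -11315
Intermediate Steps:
(-46 + (3 + 5*(-6)))*155 = (-46 + (3 - 30))*155 = (-46 - 27)*155 = -73*155 = -11315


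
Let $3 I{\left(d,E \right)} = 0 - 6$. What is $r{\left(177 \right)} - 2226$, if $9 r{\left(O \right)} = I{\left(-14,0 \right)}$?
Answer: $- \frac{20036}{9} \approx -2226.2$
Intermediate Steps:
$I{\left(d,E \right)} = -2$ ($I{\left(d,E \right)} = \frac{0 - 6}{3} = \frac{1}{3} \left(-6\right) = -2$)
$r{\left(O \right)} = - \frac{2}{9}$ ($r{\left(O \right)} = \frac{1}{9} \left(-2\right) = - \frac{2}{9}$)
$r{\left(177 \right)} - 2226 = - \frac{2}{9} - 2226 = - \frac{20036}{9}$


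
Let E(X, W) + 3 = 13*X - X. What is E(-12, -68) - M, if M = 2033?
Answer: -2180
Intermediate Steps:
E(X, W) = -3 + 12*X (E(X, W) = -3 + (13*X - X) = -3 + 12*X)
E(-12, -68) - M = (-3 + 12*(-12)) - 1*2033 = (-3 - 144) - 2033 = -147 - 2033 = -2180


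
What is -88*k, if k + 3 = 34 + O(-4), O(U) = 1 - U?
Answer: -3168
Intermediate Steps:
k = 36 (k = -3 + (34 + (1 - 1*(-4))) = -3 + (34 + (1 + 4)) = -3 + (34 + 5) = -3 + 39 = 36)
-88*k = -88*36 = -3168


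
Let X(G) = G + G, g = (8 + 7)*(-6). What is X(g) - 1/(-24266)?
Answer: -4367879/24266 ≈ -180.00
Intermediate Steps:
g = -90 (g = 15*(-6) = -90)
X(G) = 2*G
X(g) - 1/(-24266) = 2*(-90) - 1/(-24266) = -180 - 1*(-1/24266) = -180 + 1/24266 = -4367879/24266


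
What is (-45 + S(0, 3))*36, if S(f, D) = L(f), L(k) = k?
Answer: -1620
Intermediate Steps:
S(f, D) = f
(-45 + S(0, 3))*36 = (-45 + 0)*36 = -45*36 = -1620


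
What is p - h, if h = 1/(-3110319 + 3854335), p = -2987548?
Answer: -2222783512769/744016 ≈ -2.9875e+6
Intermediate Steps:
h = 1/744016 ≈ 1.3441e-6
p - h = -2987548 - 1*1/744016 = -2987548 - 1/744016 = -2222783512769/744016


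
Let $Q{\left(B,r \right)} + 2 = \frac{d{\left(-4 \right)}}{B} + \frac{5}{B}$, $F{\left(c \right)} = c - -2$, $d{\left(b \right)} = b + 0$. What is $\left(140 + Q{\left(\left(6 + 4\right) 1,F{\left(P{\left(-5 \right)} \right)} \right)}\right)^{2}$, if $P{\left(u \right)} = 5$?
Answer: $\frac{1907161}{100} \approx 19072.0$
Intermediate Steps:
$d{\left(b \right)} = b$
$F{\left(c \right)} = 2 + c$ ($F{\left(c \right)} = c + 2 = 2 + c$)
$Q{\left(B,r \right)} = -2 + \frac{1}{B}$ ($Q{\left(B,r \right)} = -2 + \left(- \frac{4}{B} + \frac{5}{B}\right) = -2 + \frac{1}{B}$)
$\left(140 + Q{\left(\left(6 + 4\right) 1,F{\left(P{\left(-5 \right)} \right)} \right)}\right)^{2} = \left(140 - \left(2 - \frac{1}{\left(6 + 4\right) 1}\right)\right)^{2} = \left(140 - \left(2 - \frac{1}{10 \cdot 1}\right)\right)^{2} = \left(140 - \left(2 - \frac{1}{10}\right)\right)^{2} = \left(140 + \left(-2 + \frac{1}{10}\right)\right)^{2} = \left(140 - \frac{19}{10}\right)^{2} = \left(\frac{1381}{10}\right)^{2} = \frac{1907161}{100}$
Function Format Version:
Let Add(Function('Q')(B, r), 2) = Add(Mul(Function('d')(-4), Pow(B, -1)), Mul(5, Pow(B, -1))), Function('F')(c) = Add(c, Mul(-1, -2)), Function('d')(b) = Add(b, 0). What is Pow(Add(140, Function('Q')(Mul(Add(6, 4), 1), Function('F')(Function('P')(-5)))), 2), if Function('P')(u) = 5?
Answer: Rational(1907161, 100) ≈ 19072.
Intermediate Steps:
Function('d')(b) = b
Function('F')(c) = Add(2, c) (Function('F')(c) = Add(c, 2) = Add(2, c))
Function('Q')(B, r) = Add(-2, Pow(B, -1)) (Function('Q')(B, r) = Add(-2, Add(Mul(-4, Pow(B, -1)), Mul(5, Pow(B, -1)))) = Add(-2, Pow(B, -1)))
Pow(Add(140, Function('Q')(Mul(Add(6, 4), 1), Function('F')(Function('P')(-5)))), 2) = Pow(Add(140, Add(-2, Pow(Mul(Add(6, 4), 1), -1))), 2) = Pow(Add(140, Add(-2, Pow(Mul(10, 1), -1))), 2) = Pow(Add(140, Add(-2, Pow(10, -1))), 2) = Pow(Add(140, Add(-2, Rational(1, 10))), 2) = Pow(Add(140, Rational(-19, 10)), 2) = Pow(Rational(1381, 10), 2) = Rational(1907161, 100)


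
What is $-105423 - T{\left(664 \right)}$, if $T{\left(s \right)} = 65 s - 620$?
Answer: $-147963$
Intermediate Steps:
$T{\left(s \right)} = -620 + 65 s$
$-105423 - T{\left(664 \right)} = -105423 - \left(-620 + 65 \cdot 664\right) = -105423 - \left(-620 + 43160\right) = -105423 - 42540 = -147963$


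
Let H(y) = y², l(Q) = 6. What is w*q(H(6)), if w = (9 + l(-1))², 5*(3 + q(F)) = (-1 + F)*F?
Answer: 56025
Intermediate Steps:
q(F) = -3 + F*(-1 + F)/5 (q(F) = -3 + ((-1 + F)*F)/5 = -3 + (F*(-1 + F))/5 = -3 + F*(-1 + F)/5)
w = 225 (w = (9 + 6)² = 15² = 225)
w*q(H(6)) = 225*(-3 - ⅕*6² + (6²)²/5) = 225*(-3 - ⅕*36 + (⅕)*36²) = 225*(-3 - 36/5 + (⅕)*1296) = 225*(-3 - 36/5 + 1296/5) = 225*249 = 56025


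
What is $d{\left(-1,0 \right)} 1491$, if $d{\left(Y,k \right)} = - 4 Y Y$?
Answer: $-5964$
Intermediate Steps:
$d{\left(Y,k \right)} = - 4 Y^{2}$
$d{\left(-1,0 \right)} 1491 = - 4 \left(-1\right)^{2} \cdot 1491 = \left(-4\right) 1 \cdot 1491 = \left(-4\right) 1491 = -5964$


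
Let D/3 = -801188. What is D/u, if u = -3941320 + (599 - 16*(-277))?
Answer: 2403564/3936289 ≈ 0.61062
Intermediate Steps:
D = -2403564 (D = 3*(-801188) = -2403564)
u = -3936289 (u = -3941320 + (599 + 4432) = -3941320 + 5031 = -3936289)
D/u = -2403564/(-3936289) = -2403564*(-1/3936289) = 2403564/3936289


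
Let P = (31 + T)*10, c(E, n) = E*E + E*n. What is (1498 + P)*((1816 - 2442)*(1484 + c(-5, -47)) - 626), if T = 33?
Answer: -2335487060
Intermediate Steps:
c(E, n) = E² + E*n
P = 640 (P = (31 + 33)*10 = 64*10 = 640)
(1498 + P)*((1816 - 2442)*(1484 + c(-5, -47)) - 626) = (1498 + 640)*((1816 - 2442)*(1484 - 5*(-5 - 47)) - 626) = 2138*(-626*(1484 - 5*(-52)) - 626) = 2138*(-626*(1484 + 260) - 626) = 2138*(-626*1744 - 626) = 2138*(-1091744 - 626) = 2138*(-1092370) = -2335487060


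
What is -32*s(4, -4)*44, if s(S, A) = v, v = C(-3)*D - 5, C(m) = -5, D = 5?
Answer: 42240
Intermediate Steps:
v = -30 (v = -5*5 - 5 = -25 - 5 = -30)
s(S, A) = -30
-32*s(4, -4)*44 = -32*(-30)*44 = 960*44 = 42240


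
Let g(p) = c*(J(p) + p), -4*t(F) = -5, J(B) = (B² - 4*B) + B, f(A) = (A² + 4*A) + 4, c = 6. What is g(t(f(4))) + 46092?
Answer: 368691/8 ≈ 46086.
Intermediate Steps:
f(A) = 4 + A² + 4*A
J(B) = B² - 3*B
t(F) = 5/4 (t(F) = -¼*(-5) = 5/4)
g(p) = 6*p + 6*p*(-3 + p) (g(p) = 6*(p*(-3 + p) + p) = 6*(p + p*(-3 + p)) = 6*p + 6*p*(-3 + p))
g(t(f(4))) + 46092 = 6*(5/4)*(-2 + 5/4) + 46092 = 6*(5/4)*(-¾) + 46092 = -45/8 + 46092 = 368691/8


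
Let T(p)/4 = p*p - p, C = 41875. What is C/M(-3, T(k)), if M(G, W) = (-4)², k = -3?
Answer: 41875/16 ≈ 2617.2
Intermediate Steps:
T(p) = -4*p + 4*p² (T(p) = 4*(p*p - p) = 4*(p² - p) = -4*p + 4*p²)
M(G, W) = 16
C/M(-3, T(k)) = 41875/16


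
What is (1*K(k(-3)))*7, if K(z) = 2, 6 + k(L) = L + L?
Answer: 14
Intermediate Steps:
k(L) = -6 + 2*L (k(L) = -6 + (L + L) = -6 + 2*L)
(1*K(k(-3)))*7 = (1*2)*7 = 2*7 = 14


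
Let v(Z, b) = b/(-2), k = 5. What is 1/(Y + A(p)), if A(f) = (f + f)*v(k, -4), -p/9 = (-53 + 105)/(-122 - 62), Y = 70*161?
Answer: 23/259444 ≈ 8.8651e-5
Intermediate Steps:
v(Z, b) = -b/2 (v(Z, b) = b*(-½) = -b/2)
Y = 11270
p = 117/46 (p = -9*(-53 + 105)/(-122 - 62) = -468/(-184) = -468*(-1)/184 = -9*(-13/46) = 117/46 ≈ 2.5435)
A(f) = 4*f (A(f) = (f + f)*(-½*(-4)) = (2*f)*2 = 4*f)
1/(Y + A(p)) = 1/(11270 + 4*(117/46)) = 1/(11270 + 234/23) = 1/(259444/23) = 23/259444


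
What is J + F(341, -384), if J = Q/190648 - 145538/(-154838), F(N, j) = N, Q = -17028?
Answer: 1261409776293/3689944378 ≈ 341.85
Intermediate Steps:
J = 3138743395/3689944378 (J = -17028/190648 - 145538/(-154838) = -17028*1/190648 - 145538*(-1/154838) = -4257/47662 + 72769/77419 = 3138743395/3689944378 ≈ 0.85062)
J + F(341, -384) = 3138743395/3689944378 + 341 = 1261409776293/3689944378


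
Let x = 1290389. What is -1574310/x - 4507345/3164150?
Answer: -2159516278741/816596870870 ≈ -2.6445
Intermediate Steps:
-1574310/x - 4507345/3164150 = -1574310/1290389 - 4507345/3164150 = -1574310*1/1290389 - 4507345*1/3164150 = -1574310/1290389 - 901469/632830 = -2159516278741/816596870870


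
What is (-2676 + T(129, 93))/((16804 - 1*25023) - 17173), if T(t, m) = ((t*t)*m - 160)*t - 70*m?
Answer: -66537417/8464 ≈ -7861.2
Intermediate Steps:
T(t, m) = -70*m + t*(-160 + m*t**2) (T(t, m) = (t**2*m - 160)*t - 70*m = (m*t**2 - 160)*t - 70*m = (-160 + m*t**2)*t - 70*m = t*(-160 + m*t**2) - 70*m = -70*m + t*(-160 + m*t**2))
(-2676 + T(129, 93))/((16804 - 1*25023) - 17173) = (-2676 + (-160*129 - 70*93 + 93*129**3))/((16804 - 1*25023) - 17173) = (-2676 + (-20640 - 6510 + 93*2146689))/((16804 - 25023) - 17173) = (-2676 + (-20640 - 6510 + 199642077))/(-8219 - 17173) = (-2676 + 199614927)/(-25392) = 199612251*(-1/25392) = -66537417/8464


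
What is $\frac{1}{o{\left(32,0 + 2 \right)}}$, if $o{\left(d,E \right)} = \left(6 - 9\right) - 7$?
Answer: $- \frac{1}{10} \approx -0.1$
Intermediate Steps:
$o{\left(d,E \right)} = -10$ ($o{\left(d,E \right)} = -3 - 7 = -10$)
$\frac{1}{o{\left(32,0 + 2 \right)}} = \frac{1}{-10} = - \frac{1}{10}$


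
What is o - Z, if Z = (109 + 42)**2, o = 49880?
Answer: 27079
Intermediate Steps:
Z = 22801 (Z = 151**2 = 22801)
o - Z = 49880 - 1*22801 = 49880 - 22801 = 27079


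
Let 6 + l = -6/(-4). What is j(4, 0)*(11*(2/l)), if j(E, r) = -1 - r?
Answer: 44/9 ≈ 4.8889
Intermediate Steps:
l = -9/2 (l = -6 - 6/(-4) = -6 - 6*(-¼) = -6 + 3/2 = -9/2 ≈ -4.5000)
j(4, 0)*(11*(2/l)) = (-1 - 1*0)*(11*(2/(-9/2))) = (-1 + 0)*(11*(2*(-2/9))) = -11*(-4)/9 = -1*(-44/9) = 44/9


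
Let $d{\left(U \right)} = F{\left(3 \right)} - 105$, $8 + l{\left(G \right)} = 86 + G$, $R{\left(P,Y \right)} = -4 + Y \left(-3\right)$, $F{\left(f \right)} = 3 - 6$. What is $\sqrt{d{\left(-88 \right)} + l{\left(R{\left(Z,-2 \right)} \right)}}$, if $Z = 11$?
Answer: $2 i \sqrt{7} \approx 5.2915 i$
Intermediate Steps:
$F{\left(f \right)} = -3$ ($F{\left(f \right)} = 3 - 6 = -3$)
$R{\left(P,Y \right)} = -4 - 3 Y$
$l{\left(G \right)} = 78 + G$ ($l{\left(G \right)} = -8 + \left(86 + G\right) = 78 + G$)
$d{\left(U \right)} = -108$ ($d{\left(U \right)} = -3 - 105 = -108$)
$\sqrt{d{\left(-88 \right)} + l{\left(R{\left(Z,-2 \right)} \right)}} = \sqrt{-108 + \left(78 - -2\right)} = \sqrt{-108 + \left(78 + \left(-4 + 6\right)\right)} = \sqrt{-108 + \left(78 + 2\right)} = \sqrt{-108 + 80} = \sqrt{-28} = 2 i \sqrt{7}$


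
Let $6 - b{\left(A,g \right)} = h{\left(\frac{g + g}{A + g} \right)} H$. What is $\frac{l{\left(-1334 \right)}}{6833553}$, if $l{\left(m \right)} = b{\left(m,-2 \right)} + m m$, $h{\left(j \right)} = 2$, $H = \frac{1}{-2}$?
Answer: $\frac{1779563}{6833553} \approx 0.26042$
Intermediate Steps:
$H = - \frac{1}{2} \approx -0.5$
$b{\left(A,g \right)} = 7$ ($b{\left(A,g \right)} = 6 - 2 \left(- \frac{1}{2}\right) = 6 - -1 = 6 + 1 = 7$)
$l{\left(m \right)} = 7 + m^{2}$ ($l{\left(m \right)} = 7 + m m = 7 + m^{2}$)
$\frac{l{\left(-1334 \right)}}{6833553} = \frac{7 + \left(-1334\right)^{2}}{6833553} = \left(7 + 1779556\right) \frac{1}{6833553} = 1779563 \cdot \frac{1}{6833553} = \frac{1779563}{6833553}$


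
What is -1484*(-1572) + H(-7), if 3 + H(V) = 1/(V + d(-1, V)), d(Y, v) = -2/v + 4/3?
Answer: 263611464/113 ≈ 2.3328e+6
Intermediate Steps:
d(Y, v) = 4/3 - 2/v (d(Y, v) = -2/v + 4*(⅓) = -2/v + 4/3 = 4/3 - 2/v)
H(V) = -3 + 1/(4/3 + V - 2/V) (H(V) = -3 + 1/(V + (4/3 - 2/V)) = -3 + 1/(4/3 + V - 2/V))
-1484*(-1572) + H(-7) = -1484*(-1572) + 9*(2 - 1*(-7) - 1*(-7)²)/(-6 + 3*(-7)² + 4*(-7)) = 2332848 + 9*(2 + 7 - 1*49)/(-6 + 3*49 - 28) = 2332848 + 9*(2 + 7 - 49)/(-6 + 147 - 28) = 2332848 + 9*(-40)/113 = 2332848 + 9*(1/113)*(-40) = 2332848 - 360/113 = 263611464/113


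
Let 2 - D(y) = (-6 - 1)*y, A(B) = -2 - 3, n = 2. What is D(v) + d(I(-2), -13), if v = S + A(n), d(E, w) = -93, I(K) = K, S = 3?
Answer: -105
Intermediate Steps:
A(B) = -5
v = -2 (v = 3 - 5 = -2)
D(y) = 2 + 7*y (D(y) = 2 - (-6 - 1)*y = 2 - (-7)*y = 2 + 7*y)
D(v) + d(I(-2), -13) = (2 + 7*(-2)) - 93 = (2 - 14) - 93 = -12 - 93 = -105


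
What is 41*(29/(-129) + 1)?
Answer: 4100/129 ≈ 31.783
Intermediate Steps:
41*(29/(-129) + 1) = 41*(29*(-1/129) + 1) = 41*(-29/129 + 1) = 41*(100/129) = 4100/129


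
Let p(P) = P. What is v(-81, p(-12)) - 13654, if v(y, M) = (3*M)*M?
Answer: -13222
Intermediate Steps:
v(y, M) = 3*M²
v(-81, p(-12)) - 13654 = 3*(-12)² - 13654 = 3*144 - 13654 = 432 - 13654 = -13222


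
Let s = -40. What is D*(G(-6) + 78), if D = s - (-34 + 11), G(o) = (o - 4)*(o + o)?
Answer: -3366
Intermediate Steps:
G(o) = 2*o*(-4 + o) (G(o) = (-4 + o)*(2*o) = 2*o*(-4 + o))
D = -17 (D = -40 - (-34 + 11) = -40 - 1*(-23) = -40 + 23 = -17)
D*(G(-6) + 78) = -17*(2*(-6)*(-4 - 6) + 78) = -17*(2*(-6)*(-10) + 78) = -17*(120 + 78) = -17*198 = -3366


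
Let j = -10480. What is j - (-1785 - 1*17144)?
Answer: 8449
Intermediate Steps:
j - (-1785 - 1*17144) = -10480 - (-1785 - 1*17144) = -10480 - (-1785 - 17144) = -10480 - 1*(-18929) = -10480 + 18929 = 8449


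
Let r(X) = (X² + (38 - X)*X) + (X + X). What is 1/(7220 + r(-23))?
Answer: 1/6300 ≈ 0.00015873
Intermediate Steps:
r(X) = X² + 2*X + X*(38 - X) (r(X) = (X² + X*(38 - X)) + 2*X = X² + 2*X + X*(38 - X))
1/(7220 + r(-23)) = 1/(7220 + 40*(-23)) = 1/(7220 - 920) = 1/6300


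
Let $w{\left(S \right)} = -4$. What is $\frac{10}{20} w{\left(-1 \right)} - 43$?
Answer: $-45$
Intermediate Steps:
$\frac{10}{20} w{\left(-1 \right)} - 43 = \frac{10}{20} \left(-4\right) - 43 = 10 \cdot \frac{1}{20} \left(-4\right) - 43 = \frac{1}{2} \left(-4\right) - 43 = -2 - 43 = -45$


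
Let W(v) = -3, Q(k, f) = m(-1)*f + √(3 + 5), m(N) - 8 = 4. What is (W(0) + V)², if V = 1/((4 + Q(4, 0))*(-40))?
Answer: 116163/12800 - 241*√2/6400 ≈ 9.0220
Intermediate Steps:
m(N) = 12 (m(N) = 8 + 4 = 12)
Q(k, f) = 2*√2 + 12*f (Q(k, f) = 12*f + √(3 + 5) = 12*f + √8 = 12*f + 2*√2 = 2*√2 + 12*f)
V = -1/(40*(4 + 2*√2)) (V = 1/((4 + (2*√2 + 12*0))*(-40)) = -1/40/(4 + (2*√2 + 0)) = -1/40/(4 + 2*√2) = -1/(40*(4 + 2*√2)) ≈ -0.0036612)
(W(0) + V)² = (-3 + (-1/80 + √2/160))² = (-241/80 + √2/160)²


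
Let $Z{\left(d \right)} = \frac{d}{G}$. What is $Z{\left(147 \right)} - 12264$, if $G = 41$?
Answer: $- \frac{502677}{41} \approx -12260.0$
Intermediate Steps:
$Z{\left(d \right)} = \frac{d}{41}$
$Z{\left(147 \right)} - 12264 = \frac{1}{41} \cdot 147 - 12264 = \frac{147}{41} - 12264 = - \frac{502677}{41}$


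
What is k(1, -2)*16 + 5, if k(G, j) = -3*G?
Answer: -43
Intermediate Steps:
k(1, -2)*16 + 5 = -3*1*16 + 5 = -3*16 + 5 = -48 + 5 = -43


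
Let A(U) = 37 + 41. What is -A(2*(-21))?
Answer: -78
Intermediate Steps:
A(U) = 78
-A(2*(-21)) = -1*78 = -78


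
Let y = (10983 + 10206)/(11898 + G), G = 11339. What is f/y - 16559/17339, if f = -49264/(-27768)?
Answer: 180461738939/182175966063 ≈ 0.99059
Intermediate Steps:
f = 6158/3471 (f = -49264*(-1/27768) = 6158/3471 ≈ 1.7741)
y = 21189/23237 (y = (10983 + 10206)/(11898 + 11339) = 21189/23237 ≈ 0.91186)
f/y - 16559/17339 = 6158/(3471*(21189/23237)) - 16559/17339 = (6158/3471)*(23237/21189) - 16559*1/17339 = 143093446/73547019 - 16559/17339 = 180461738939/182175966063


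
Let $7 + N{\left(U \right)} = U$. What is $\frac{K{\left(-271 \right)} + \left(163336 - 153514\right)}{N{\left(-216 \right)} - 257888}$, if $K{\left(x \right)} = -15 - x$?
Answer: $- \frac{10078}{258111} \approx -0.039045$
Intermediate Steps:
$N{\left(U \right)} = -7 + U$
$\frac{K{\left(-271 \right)} + \left(163336 - 153514\right)}{N{\left(-216 \right)} - 257888} = \frac{\left(-15 - -271\right) + \left(163336 - 153514\right)}{\left(-7 - 216\right) - 257888} = \frac{\left(-15 + 271\right) + 9822}{-223 - 257888} = \frac{256 + 9822}{-258111} = 10078 \left(- \frac{1}{258111}\right) = - \frac{10078}{258111}$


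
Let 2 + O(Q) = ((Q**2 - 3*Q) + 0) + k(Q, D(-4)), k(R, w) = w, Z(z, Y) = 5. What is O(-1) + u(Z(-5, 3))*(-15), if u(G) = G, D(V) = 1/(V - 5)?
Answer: -658/9 ≈ -73.111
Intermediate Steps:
D(V) = 1/(-5 + V)
O(Q) = -19/9 + Q**2 - 3*Q (O(Q) = -2 + (((Q**2 - 3*Q) + 0) + 1/(-5 - 4)) = -2 + ((Q**2 - 3*Q) + 1/(-9)) = -2 + ((Q**2 - 3*Q) - 1/9) = -2 + (-1/9 + Q**2 - 3*Q) = -19/9 + Q**2 - 3*Q)
O(-1) + u(Z(-5, 3))*(-15) = (-19/9 + (-1)**2 - 3*(-1)) + 5*(-15) = (-19/9 + 1 + 3) - 75 = 17/9 - 75 = -658/9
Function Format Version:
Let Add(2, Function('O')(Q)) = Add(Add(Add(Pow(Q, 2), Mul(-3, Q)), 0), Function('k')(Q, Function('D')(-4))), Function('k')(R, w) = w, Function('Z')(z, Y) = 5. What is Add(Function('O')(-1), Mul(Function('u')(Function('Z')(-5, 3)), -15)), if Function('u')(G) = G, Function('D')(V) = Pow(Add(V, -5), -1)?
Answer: Rational(-658, 9) ≈ -73.111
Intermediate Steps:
Function('D')(V) = Pow(Add(-5, V), -1)
Function('O')(Q) = Add(Rational(-19, 9), Pow(Q, 2), Mul(-3, Q)) (Function('O')(Q) = Add(-2, Add(Add(Add(Pow(Q, 2), Mul(-3, Q)), 0), Pow(Add(-5, -4), -1))) = Add(-2, Add(Add(Pow(Q, 2), Mul(-3, Q)), Pow(-9, -1))) = Add(-2, Add(Add(Pow(Q, 2), Mul(-3, Q)), Rational(-1, 9))) = Add(-2, Add(Rational(-1, 9), Pow(Q, 2), Mul(-3, Q))) = Add(Rational(-19, 9), Pow(Q, 2), Mul(-3, Q)))
Add(Function('O')(-1), Mul(Function('u')(Function('Z')(-5, 3)), -15)) = Add(Add(Rational(-19, 9), Pow(-1, 2), Mul(-3, -1)), Mul(5, -15)) = Add(Add(Rational(-19, 9), 1, 3), -75) = Add(Rational(17, 9), -75) = Rational(-658, 9)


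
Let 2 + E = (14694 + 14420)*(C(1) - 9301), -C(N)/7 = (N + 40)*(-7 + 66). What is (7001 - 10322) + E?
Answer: -763779999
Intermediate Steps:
C(N) = -16520 - 413*N (C(N) = -7*(N + 40)*(-7 + 66) = -7*(40 + N)*59 = -7*(2360 + 59*N) = -16520 - 413*N)
E = -763776678 (E = -2 + (14694 + 14420)*((-16520 - 413*1) - 9301) = -2 + 29114*((-16520 - 413) - 9301) = -2 + 29114*(-16933 - 9301) = -2 + 29114*(-26234) = -2 - 763776676 = -763776678)
(7001 - 10322) + E = (7001 - 10322) - 763776678 = -3321 - 763776678 = -763779999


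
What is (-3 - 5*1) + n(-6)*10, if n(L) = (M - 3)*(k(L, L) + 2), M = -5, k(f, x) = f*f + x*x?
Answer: -5928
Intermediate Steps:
k(f, x) = f**2 + x**2
n(L) = -16 - 16*L**2 (n(L) = (-5 - 3)*((L**2 + L**2) + 2) = -8*(2*L**2 + 2) = -8*(2 + 2*L**2) = -16 - 16*L**2)
(-3 - 5*1) + n(-6)*10 = (-3 - 5*1) + (-16 - 16*(-6)**2)*10 = (-3 - 5) + (-16 - 16*36)*10 = -8 + (-16 - 576)*10 = -8 - 592*10 = -8 - 5920 = -5928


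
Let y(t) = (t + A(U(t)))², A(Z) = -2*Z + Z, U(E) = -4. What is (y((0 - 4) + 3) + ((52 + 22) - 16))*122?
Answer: 8174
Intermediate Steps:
A(Z) = -Z
y(t) = (4 + t)² (y(t) = (t - 1*(-4))² = (t + 4)² = (4 + t)²)
(y((0 - 4) + 3) + ((52 + 22) - 16))*122 = ((4 + ((0 - 4) + 3))² + ((52 + 22) - 16))*122 = ((4 + (-4 + 3))² + (74 - 16))*122 = ((4 - 1)² + 58)*122 = (3² + 58)*122 = (9 + 58)*122 = 67*122 = 8174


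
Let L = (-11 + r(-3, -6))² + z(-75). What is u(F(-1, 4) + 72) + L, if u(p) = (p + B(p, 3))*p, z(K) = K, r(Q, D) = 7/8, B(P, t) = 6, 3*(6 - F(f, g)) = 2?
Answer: 3727849/576 ≈ 6472.0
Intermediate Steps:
F(f, g) = 16/3 (F(f, g) = 6 - ⅓*2 = 6 - ⅔ = 16/3)
r(Q, D) = 7/8 (r(Q, D) = 7*(⅛) = 7/8)
u(p) = p*(6 + p) (u(p) = (p + 6)*p = (6 + p)*p = p*(6 + p))
L = 1761/64 (L = (-11 + 7/8)² - 75 = (-81/8)² - 75 = 6561/64 - 75 = 1761/64 ≈ 27.516)
u(F(-1, 4) + 72) + L = (16/3 + 72)*(6 + (16/3 + 72)) + 1761/64 = 232*(6 + 232/3)/3 + 1761/64 = (232/3)*(250/3) + 1761/64 = 58000/9 + 1761/64 = 3727849/576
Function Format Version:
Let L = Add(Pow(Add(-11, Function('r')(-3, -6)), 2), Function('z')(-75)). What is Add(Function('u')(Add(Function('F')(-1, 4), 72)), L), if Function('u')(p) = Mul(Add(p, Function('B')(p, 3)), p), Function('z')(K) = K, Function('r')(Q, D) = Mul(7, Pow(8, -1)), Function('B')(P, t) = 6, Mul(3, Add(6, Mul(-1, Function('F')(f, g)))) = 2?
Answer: Rational(3727849, 576) ≈ 6472.0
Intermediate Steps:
Function('F')(f, g) = Rational(16, 3) (Function('F')(f, g) = Add(6, Mul(Rational(-1, 3), 2)) = Add(6, Rational(-2, 3)) = Rational(16, 3))
Function('r')(Q, D) = Rational(7, 8) (Function('r')(Q, D) = Mul(7, Rational(1, 8)) = Rational(7, 8))
Function('u')(p) = Mul(p, Add(6, p)) (Function('u')(p) = Mul(Add(p, 6), p) = Mul(Add(6, p), p) = Mul(p, Add(6, p)))
L = Rational(1761, 64) (L = Add(Pow(Add(-11, Rational(7, 8)), 2), -75) = Add(Pow(Rational(-81, 8), 2), -75) = Add(Rational(6561, 64), -75) = Rational(1761, 64) ≈ 27.516)
Add(Function('u')(Add(Function('F')(-1, 4), 72)), L) = Add(Mul(Add(Rational(16, 3), 72), Add(6, Add(Rational(16, 3), 72))), Rational(1761, 64)) = Add(Mul(Rational(232, 3), Add(6, Rational(232, 3))), Rational(1761, 64)) = Add(Mul(Rational(232, 3), Rational(250, 3)), Rational(1761, 64)) = Add(Rational(58000, 9), Rational(1761, 64)) = Rational(3727849, 576)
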